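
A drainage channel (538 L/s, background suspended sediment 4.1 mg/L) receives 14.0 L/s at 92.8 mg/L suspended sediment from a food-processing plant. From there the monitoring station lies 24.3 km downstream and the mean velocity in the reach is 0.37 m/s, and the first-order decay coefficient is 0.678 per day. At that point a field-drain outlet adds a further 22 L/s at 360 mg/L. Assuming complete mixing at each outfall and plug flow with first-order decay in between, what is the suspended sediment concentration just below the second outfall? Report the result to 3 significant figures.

Mixed concentration C = ΣQC/ΣQ = (538.0·4.100 + 14.00·92.80) / 552.0 = 3505/552.0 = 6.350 mg/L; combined flow 552.0 L/s.
Travel time t = 24.3·1000 / 0.37 = 65680 s = 18.24 h.
First-order decay: C = 6.350·exp(−k·t) = 6.350·0.5973 = 3.793 mg/L.
Second outfall: C = (552.0·3.793 + 22.00·360.0)/574.0 = 17.45 mg/L.

17.4 mg/L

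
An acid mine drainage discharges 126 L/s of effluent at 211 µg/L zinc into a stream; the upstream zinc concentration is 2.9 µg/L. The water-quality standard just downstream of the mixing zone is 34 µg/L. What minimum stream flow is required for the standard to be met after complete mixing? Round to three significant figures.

Set C_mix = 34: (Q·2.900 + 126.0·211.0) / (Q + 126.0) = 34
→ Q = 126.0·(211.0 − 34)/(34 − 2.900) = 717.1 L/s.

717 L/s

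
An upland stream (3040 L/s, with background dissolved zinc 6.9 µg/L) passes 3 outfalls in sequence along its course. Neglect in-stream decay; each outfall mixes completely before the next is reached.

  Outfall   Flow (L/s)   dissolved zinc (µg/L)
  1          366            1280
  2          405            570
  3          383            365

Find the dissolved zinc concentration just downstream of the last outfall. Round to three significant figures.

205 µg/L

Outfall 1: combined Q = 3406 L/s; C = (3040·6.900 + 366.0·1280)/3406 = 143.7 µg/L.
Outfall 2: combined Q = 3811 L/s; C = (3406·143.7 + 405.0·570.0)/3811 = 189.0 µg/L.
Outfall 3: combined Q = 4194 L/s; C = (3811·189.0 + 383.0·365.0)/4194 = 205.1 µg/L.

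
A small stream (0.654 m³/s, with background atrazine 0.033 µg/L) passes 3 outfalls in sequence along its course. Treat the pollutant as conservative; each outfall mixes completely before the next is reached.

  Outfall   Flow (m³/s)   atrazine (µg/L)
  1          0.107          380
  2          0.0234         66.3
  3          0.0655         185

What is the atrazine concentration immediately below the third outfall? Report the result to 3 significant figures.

63.9 µg/L

Outfall 1: combined Q = 0.7610 m³/s; C = (0.6540·0.03300 + 0.1070·380.0)/0.7610 = 53.46 µg/L.
Outfall 2: combined Q = 0.7844 m³/s; C = (0.7610·53.46 + 0.02340·66.30)/0.7844 = 53.84 µg/L.
Outfall 3: combined Q = 0.8499 m³/s; C = (0.7844·53.84 + 0.06550·185.0)/0.8499 = 63.95 µg/L.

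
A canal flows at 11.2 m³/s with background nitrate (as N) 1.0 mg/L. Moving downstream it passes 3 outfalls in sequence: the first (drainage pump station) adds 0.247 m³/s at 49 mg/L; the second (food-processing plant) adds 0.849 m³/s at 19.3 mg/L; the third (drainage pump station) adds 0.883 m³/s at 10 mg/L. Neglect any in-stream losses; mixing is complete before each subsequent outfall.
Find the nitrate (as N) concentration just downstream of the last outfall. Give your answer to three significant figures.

3.68 mg/L

Outfall 1: combined Q = 11.45 m³/s; C = (11.20·1.000 + 0.2470·49.00)/11.45 = 2.036 mg/L.
Outfall 2: combined Q = 12.30 m³/s; C = (11.45·2.036 + 0.8490·19.30)/12.30 = 3.228 mg/L.
Outfall 3: combined Q = 13.18 m³/s; C = (12.30·3.228 + 0.8830·10.00)/13.18 = 3.682 mg/L.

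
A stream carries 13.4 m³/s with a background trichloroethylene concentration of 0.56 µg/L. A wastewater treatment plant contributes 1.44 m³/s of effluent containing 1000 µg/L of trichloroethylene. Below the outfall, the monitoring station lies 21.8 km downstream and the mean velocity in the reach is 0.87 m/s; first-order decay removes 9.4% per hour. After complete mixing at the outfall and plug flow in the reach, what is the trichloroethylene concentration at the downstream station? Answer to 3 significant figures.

Mass balance: C = (13.40·0.5600 + 1.440·1000) / 14.84 = 1448/14.84 = 97.54 µg/L.
Travel time t = 21.8·1000 / 0.87 = 25060 s = 6.960 h.
9.4%/h lost → k = −ln(1 − 0.094) = 0.09872 h⁻¹.
Applying C = C₀e^(−kt): 97.54 × 0.5030 = 49.07 µg/L.

49.1 µg/L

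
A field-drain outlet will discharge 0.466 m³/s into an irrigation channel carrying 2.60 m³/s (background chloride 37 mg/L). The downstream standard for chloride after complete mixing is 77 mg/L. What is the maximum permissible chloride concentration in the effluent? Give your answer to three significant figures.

300 mg/L

At the limit, (Qr·Cr + Qe·Cₑ)/(Qr + Qe) = 77:
Cₑ = (3.066·77 − 2.600·37.00) / 0.4660 = 300.2 mg/L.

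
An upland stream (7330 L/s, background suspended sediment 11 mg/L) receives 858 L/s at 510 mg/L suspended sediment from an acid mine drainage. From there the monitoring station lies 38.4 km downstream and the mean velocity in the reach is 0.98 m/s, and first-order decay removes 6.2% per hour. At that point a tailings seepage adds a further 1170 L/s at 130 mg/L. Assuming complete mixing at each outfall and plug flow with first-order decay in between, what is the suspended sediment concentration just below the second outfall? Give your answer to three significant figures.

Mixed concentration C = ΣQC/ΣQ = (7330·11.00 + 858.0·510.0) / 8188 = 518200/8188 = 63.29 mg/L; combined flow 8188 L/s.
Travel time t = 38.4·1000 / 0.98 = 39180 s = 10.88 h.
6.2%/h lost → k = −ln(1 − 0.062) = 0.06401 h⁻¹.
After decay, C = 63.29 × e^(−kt) = 63.29 × 0.4982 = 31.53 mg/L.
Second outfall: C = (8188·31.53 + 1170·130.0)/9358 = 43.84 mg/L.

43.8 mg/L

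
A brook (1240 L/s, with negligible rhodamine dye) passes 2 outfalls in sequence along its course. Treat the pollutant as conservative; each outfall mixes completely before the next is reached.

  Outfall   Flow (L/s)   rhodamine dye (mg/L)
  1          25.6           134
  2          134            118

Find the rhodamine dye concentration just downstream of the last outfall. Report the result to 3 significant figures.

13.7 mg/L

Below outfall 1: Q → 1266 L/s, C = (1240·0 + 25.60·134.0)/1266 = 2.710 mg/L.
Below outfall 2: Q → 1400 L/s, C = (1266·2.710 + 134.0·118.0)/1400 = 13.75 mg/L.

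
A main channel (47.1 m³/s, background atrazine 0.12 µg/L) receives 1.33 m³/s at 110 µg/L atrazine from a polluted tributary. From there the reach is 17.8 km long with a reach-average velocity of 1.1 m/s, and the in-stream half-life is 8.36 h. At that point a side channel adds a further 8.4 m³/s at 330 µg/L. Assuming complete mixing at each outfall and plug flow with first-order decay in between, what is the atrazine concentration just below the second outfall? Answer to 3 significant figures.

50.6 µg/L

Mixed concentration C = ΣQC/ΣQ = (47.10·0.1200 + 1.330·110.0) / 48.43 = 152.0/48.43 = 3.138 µg/L; combined flow 48.43 m³/s.
Travel time t = 17.8·1000 / 1.1 = 16180 s = 4.495 h.
Half-life 8.36 h → k = ln 2 / 8.36 = 0.08291 h⁻¹ = 1.990 d⁻¹.
After decay, C = 3.138 × e^(−kt) = 3.138 × 0.6889 = 2.161 µg/L.
Second outfall: C = (48.43·2.161 + 8.400·330.0)/56.83 = 50.62 µg/L.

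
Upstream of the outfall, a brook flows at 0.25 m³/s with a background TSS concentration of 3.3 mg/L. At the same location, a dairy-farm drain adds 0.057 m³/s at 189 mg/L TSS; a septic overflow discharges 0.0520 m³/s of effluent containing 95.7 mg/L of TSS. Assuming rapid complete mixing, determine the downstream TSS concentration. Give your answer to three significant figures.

46.2 mg/L

After mixing, C = (0.2500·3.300 + 0.05700·189.0 + 0.05200·95.70) / 0.3590 = 16.57/0.3590 = 46.17 mg/L.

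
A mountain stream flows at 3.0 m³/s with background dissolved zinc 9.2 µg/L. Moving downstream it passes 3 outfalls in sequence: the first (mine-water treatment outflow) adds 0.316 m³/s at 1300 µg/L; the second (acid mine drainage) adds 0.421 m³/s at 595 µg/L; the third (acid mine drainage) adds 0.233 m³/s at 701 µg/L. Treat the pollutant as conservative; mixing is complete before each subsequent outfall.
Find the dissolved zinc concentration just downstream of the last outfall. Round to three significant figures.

215 µg/L

Below outfall 1: Q → 3.316 m³/s, C = (3.000·9.200 + 0.3160·1300)/3.316 = 132.2 µg/L.
Below outfall 2: Q → 3.737 m³/s, C = (3.316·132.2 + 0.4210·595.0)/3.737 = 184.3 µg/L.
Below outfall 3: Q → 3.970 m³/s, C = (3.737·184.3 + 0.2330·701.0)/3.970 = 214.7 µg/L.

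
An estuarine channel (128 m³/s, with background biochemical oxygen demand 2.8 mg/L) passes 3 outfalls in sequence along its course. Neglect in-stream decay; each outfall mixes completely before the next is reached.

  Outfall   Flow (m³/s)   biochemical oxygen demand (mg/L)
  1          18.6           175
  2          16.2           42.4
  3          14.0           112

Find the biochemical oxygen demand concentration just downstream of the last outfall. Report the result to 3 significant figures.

33.2 mg/L

Outfall 1: combined Q = 146.6 m³/s; C = (128.0·2.800 + 18.60·175.0)/146.6 = 24.65 mg/L.
Outfall 2: combined Q = 162.8 m³/s; C = (146.6·24.65 + 16.20·42.40)/162.8 = 26.41 mg/L.
Outfall 3: combined Q = 176.8 m³/s; C = (162.8·26.41 + 14.00·112.0)/176.8 = 33.19 mg/L.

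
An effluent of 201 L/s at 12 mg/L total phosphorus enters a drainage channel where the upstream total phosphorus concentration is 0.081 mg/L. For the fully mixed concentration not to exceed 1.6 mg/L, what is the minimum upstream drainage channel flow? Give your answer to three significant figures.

1380 L/s

Set C_mix = 1.6: (Q·0.08100 + 201.0·12.00) / (Q + 201.0) = 1.6
→ Q = 201.0·(12.00 − 1.6)/(1.6 − 0.08100) = 1376 L/s.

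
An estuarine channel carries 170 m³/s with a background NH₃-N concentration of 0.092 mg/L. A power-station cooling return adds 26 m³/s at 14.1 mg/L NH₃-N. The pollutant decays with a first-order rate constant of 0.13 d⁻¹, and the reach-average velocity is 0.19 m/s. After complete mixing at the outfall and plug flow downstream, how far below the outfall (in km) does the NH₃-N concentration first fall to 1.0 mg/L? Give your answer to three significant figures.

Mass balance: C = (170.0·0.09200 + 26.00·14.10) / 196.0 = 382.2/196.0 = 1.950 mg/L.
Set 1.950·exp(−k·t) = 1.0 → t = ln(1.950/1.0)/k = 443900 s = 123.3 h.
Distance = v·t = 0.19·443900 = 84340 m = 84.34 km.

84.3 km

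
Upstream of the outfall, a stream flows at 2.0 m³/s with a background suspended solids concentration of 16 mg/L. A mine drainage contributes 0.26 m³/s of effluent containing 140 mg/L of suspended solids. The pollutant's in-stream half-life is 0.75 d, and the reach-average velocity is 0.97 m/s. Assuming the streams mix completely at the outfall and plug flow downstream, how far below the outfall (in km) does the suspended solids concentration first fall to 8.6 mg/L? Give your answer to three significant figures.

114 km

Mass balance: C = (2.000·16.00 + 0.2600·140.0) / 2.260 = 68.40/2.260 = 30.27 mg/L.
Half-life 0.75 d → k = ln 2 / 0.75 = 0.9242 d⁻¹.
Set 30.27·exp(−k·t) = 8.6 → t = ln(30.27/8.6)/k = 117600 s = 32.67 h.
Distance = v·t = 0.97·117600 = 114100 m = 114.1 km.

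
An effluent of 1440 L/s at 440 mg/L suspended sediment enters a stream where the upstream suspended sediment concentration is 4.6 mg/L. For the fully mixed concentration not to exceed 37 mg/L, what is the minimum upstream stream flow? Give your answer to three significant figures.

Set C_mix = 37: (Q·4.600 + 1440·440.0) / (Q + 1440) = 37
→ Q = 1440·(440.0 − 37)/(37 − 4.600) = 17910 L/s.

17900 L/s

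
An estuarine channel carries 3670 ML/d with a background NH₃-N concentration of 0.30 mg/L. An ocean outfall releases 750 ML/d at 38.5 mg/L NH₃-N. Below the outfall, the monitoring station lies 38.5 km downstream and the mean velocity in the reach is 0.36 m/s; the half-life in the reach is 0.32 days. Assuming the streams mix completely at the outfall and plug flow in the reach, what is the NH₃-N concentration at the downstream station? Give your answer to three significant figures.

0.464 mg/L

After mixing, C = (3670·0.3000 + 750.0·38.50) / 4420 = 29980/4420 = 6.782 mg/L.
Travel time t = 38.5·1000 / 0.36 = 106900 s = 29.71 h.
Half-life 0.32 d → k = ln 2 / 0.32 = 2.166 d⁻¹.
Decay over the reach: 6.782·exp(−kt) = 6.782·0.06848 = 0.4645 mg/L.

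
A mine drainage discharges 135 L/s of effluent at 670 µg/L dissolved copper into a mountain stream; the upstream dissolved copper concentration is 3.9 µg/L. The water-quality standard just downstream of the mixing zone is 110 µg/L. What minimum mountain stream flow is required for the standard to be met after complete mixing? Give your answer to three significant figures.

713 L/s

Set C_mix = 110: (Q·3.900 + 135.0·670.0) / (Q + 135.0) = 110
→ Q = 135.0·(670.0 − 110)/(110 − 3.900) = 712.5 L/s.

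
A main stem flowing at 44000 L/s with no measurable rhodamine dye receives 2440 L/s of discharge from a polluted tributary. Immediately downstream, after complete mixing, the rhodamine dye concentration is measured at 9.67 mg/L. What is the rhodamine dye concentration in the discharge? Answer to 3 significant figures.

Mass balance: 44000·0 + 2440·Cₑ = 46440·9.670
→ Cₑ = (46440·9.670 − 44000·0) / 2440 = 184.0 mg/L.

184 mg/L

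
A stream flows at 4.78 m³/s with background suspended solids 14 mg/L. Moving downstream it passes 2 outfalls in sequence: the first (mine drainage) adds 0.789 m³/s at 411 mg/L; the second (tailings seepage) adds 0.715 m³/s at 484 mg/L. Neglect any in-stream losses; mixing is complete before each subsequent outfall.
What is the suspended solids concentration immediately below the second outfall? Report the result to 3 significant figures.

117 mg/L

Below outfall 1: Q → 5.569 m³/s, C = (4.780·14.00 + 0.7890·411.0)/5.569 = 70.25 mg/L.
Below outfall 2: Q → 6.284 m³/s, C = (5.569·70.25 + 0.7150·484.0)/6.284 = 117.3 mg/L.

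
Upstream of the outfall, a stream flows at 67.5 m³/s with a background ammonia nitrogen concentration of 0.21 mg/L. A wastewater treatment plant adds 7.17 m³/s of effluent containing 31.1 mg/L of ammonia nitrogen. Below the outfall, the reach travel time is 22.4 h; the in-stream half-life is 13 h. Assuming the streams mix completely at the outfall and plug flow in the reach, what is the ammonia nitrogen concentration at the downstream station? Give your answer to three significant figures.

0.962 mg/L

After mixing, C = (67.50·0.2100 + 7.170·31.10) / 74.67 = 237.2/74.67 = 3.176 mg/L.
Half-life 13 h → k = ln 2 / 13 = 0.05332 h⁻¹ = 1.280 d⁻¹.
First-order decay: C = 3.176·exp(−k·t) = 3.176·0.3029 = 0.9621 mg/L.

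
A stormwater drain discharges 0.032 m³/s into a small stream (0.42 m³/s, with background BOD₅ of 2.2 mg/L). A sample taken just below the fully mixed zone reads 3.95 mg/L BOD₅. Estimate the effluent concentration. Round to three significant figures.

Mass balance: 0.4200·2.200 + 0.03200·Cₑ = 0.4520·3.950
→ Cₑ = (0.4520·3.950 − 0.4200·2.200) / 0.03200 = 26.92 mg/L.

26.9 mg/L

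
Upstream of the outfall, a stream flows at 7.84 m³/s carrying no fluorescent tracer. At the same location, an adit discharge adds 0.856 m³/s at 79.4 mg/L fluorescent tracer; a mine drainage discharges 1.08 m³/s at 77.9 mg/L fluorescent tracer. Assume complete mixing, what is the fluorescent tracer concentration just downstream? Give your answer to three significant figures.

Mass balance: C = (7.840·0 + 0.8560·79.40 + 1.080·77.90) / 9.776 = 152.1/9.776 = 15.56 mg/L.

15.6 mg/L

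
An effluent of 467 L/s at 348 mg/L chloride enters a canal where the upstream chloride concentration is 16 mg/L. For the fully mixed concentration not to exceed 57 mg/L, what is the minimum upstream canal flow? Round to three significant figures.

Set C_mix = 57: (Q·16.00 + 467.0·348.0) / (Q + 467.0) = 57
→ Q = 467.0·(348.0 − 57)/(57 − 16.00) = 3315 L/s.

3310 L/s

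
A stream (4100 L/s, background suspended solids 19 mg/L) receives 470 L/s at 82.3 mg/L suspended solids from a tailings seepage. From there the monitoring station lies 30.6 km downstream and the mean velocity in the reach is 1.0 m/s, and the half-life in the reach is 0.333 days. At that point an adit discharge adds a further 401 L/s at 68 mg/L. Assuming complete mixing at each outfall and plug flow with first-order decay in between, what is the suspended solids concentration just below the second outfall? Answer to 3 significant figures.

Mixed concentration C = ΣQC/ΣQ = (4100·19.00 + 470.0·82.30) / 4570 = 116600/4570 = 25.51 mg/L; combined flow 4570 L/s.
Travel time t = 30.6·1000 / 1.0 = 30600 s = 8.500 h.
Half-life 0.333 d → k = ln 2 / 0.333 = 2.082 d⁻¹.
Applying C = C₀e^(−kt): 25.51 × 0.4784 = 12.21 mg/L.
At the second outfall, C = (4570·12.21 + 401.0·68.00) / (4570 + 401.0) = 16.71 mg/L.

16.7 mg/L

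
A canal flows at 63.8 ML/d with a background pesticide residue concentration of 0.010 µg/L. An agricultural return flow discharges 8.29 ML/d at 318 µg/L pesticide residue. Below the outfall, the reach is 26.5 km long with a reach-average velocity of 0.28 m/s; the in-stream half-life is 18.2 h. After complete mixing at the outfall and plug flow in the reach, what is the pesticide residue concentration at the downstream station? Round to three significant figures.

Flow-weighted average: C = (63.80·0.01000 + 8.290·318.0) / 72.09 = 2637/72.09 = 36.58 µg/L.
Travel time t = 26.5·1000 / 0.28 = 94640 s = 26.29 h.
Half-life 18.2 h → k = ln 2 / 18.2 = 0.03809 h⁻¹ = 0.9140 d⁻¹.
After decay, C = 36.58 × e^(−kt) = 36.58 × 0.3674 = 13.44 µg/L.

13.4 µg/L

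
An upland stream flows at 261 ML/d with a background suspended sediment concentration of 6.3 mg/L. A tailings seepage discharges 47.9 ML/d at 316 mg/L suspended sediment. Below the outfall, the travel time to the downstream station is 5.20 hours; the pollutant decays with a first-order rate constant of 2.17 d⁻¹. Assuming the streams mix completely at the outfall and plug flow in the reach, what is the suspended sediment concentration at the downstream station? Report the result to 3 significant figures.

33.9 mg/L

Conservation of mass: C = (261.0·6.300 + 47.90·316.0) / 308.9 = 16780/308.9 = 54.32 mg/L.
Applying C = C₀e^(−kt): 54.32 × 0.6249 = 33.95 mg/L.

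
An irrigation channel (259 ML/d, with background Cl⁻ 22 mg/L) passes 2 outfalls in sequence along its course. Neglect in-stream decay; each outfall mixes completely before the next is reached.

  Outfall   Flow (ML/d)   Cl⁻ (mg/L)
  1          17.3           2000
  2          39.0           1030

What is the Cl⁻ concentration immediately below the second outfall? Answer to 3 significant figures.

Outfall 1: combined Q = 276.3 ML/d; C = (259.0·22.00 + 17.30·2000)/276.3 = 145.8 mg/L.
Outfall 2: combined Q = 315.3 ML/d; C = (276.3·145.8 + 39.00·1030)/315.3 = 255.2 mg/L.

255 mg/L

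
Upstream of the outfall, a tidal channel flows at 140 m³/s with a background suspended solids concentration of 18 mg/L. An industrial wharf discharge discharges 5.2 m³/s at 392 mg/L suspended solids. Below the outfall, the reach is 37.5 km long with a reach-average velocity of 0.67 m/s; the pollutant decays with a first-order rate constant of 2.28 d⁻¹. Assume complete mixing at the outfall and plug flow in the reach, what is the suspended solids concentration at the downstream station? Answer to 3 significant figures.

7.17 mg/L

Mass balance: C = (140.0·18.00 + 5.200·392.0) / 145.2 = 4558/145.2 = 31.39 mg/L.
Travel time t = 37.5·1000 / 0.67 = 55970 s = 15.55 h.
Decay over the reach: 31.39·exp(−kt) = 31.39·0.2283 = 7.168 mg/L.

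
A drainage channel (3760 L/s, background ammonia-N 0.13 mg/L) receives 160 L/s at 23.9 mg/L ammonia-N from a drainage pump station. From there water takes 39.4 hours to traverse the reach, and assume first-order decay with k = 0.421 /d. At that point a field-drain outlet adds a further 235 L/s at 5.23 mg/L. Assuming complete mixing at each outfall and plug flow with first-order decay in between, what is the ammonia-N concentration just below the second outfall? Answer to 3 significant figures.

0.816 mg/L

After mixing, C = (3760·0.1300 + 160.0·23.90) / 3920 = 4313/3920 = 1.100 mg/L; combined flow 3920 L/s.
Applying C = C₀e^(−kt): 1.100 × 0.5010 = 0.5512 mg/L.
Second outfall: C = (3920·0.5512 + 235.0·5.230)/4155 = 0.8158 mg/L.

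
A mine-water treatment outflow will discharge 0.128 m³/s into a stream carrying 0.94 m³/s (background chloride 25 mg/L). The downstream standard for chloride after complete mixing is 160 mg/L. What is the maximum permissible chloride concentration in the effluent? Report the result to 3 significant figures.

At the limit, (Qr·Cr + Qe·Cₑ)/(Qr + Qe) = 160:
Cₑ = (1.068·160 − 0.9400·25.00) / 0.1280 = 1151 mg/L.

1150 mg/L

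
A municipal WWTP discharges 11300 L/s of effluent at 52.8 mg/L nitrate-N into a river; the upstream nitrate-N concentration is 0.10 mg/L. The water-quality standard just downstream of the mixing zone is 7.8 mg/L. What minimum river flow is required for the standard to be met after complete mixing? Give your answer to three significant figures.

Set C_mix = 7.8: (Q·0.1000 + 11300·52.80) / (Q + 11300) = 7.8
→ Q = 11300·(52.80 − 7.8)/(7.8 − 0.1000) = 66040 L/s.

66000 L/s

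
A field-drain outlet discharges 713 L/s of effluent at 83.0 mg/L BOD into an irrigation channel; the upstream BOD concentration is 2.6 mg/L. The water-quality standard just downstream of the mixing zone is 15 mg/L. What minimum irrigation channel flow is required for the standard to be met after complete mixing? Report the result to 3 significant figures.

Set C_mix = 15: (Q·2.600 + 713.0·83.00) / (Q + 713.0) = 15
→ Q = 713.0·(83.00 − 15)/(15 − 2.600) = 3910 L/s.

3910 L/s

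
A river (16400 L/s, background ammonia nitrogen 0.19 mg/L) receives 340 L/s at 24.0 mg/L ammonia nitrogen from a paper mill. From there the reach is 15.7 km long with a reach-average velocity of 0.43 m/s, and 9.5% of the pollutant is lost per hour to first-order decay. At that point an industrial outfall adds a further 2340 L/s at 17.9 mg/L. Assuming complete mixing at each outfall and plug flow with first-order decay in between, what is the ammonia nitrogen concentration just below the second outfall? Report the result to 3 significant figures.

2.41 mg/L

Mass balance: C = (16400·0.1900 + 340.0·24.00) / 16740 = 11280/16740 = 0.6736 mg/L; combined flow 16740 L/s.
Travel time t = 15.7·1000 / 0.43 = 36510 s = 10.14 h.
9.5%/h lost → k = −ln(1 − 0.095) = 0.09982 h⁻¹.
Applying C = C₀e^(−kt): 0.6736 × 0.3633 = 0.2448 mg/L.
Second outfall: C = (16740·0.2448 + 2340·17.90)/19080 = 2.410 mg/L.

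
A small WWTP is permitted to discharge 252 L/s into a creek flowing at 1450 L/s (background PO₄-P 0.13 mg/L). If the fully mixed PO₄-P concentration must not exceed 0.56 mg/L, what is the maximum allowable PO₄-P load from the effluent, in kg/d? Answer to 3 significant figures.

66.1 kg/d

Mass balance at the limit: 1450·0.1300 + 252.0·Cₑ = 1702·0.56 → Cₑ = 3.034 mg/L.
252.0 L/s = 0.2520 m³/s. Load = 0.2520 m³/s × 3.034 g/m³ × 86 400 s/d = 66.06 kg/d.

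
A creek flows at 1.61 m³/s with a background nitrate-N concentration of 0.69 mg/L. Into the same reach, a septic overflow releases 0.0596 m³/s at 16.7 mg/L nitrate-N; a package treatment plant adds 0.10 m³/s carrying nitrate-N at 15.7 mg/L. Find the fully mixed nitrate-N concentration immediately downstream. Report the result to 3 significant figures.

2.08 mg/L

Mass balance: C = (1.610·0.6900 + 0.05960·16.70 + 0.1000·15.70) / 1.770 = 3.676/1.770 = 2.077 mg/L.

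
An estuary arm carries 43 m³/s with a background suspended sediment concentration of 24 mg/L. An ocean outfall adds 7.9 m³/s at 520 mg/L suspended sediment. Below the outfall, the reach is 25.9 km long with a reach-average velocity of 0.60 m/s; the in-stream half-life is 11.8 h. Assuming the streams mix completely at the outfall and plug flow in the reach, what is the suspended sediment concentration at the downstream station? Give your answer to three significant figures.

Flow-weighted average: C = (43.00·24.00 + 7.900·520.0) / 50.90 = 5140/50.90 = 101.0 mg/L.
Travel time t = 25.9·1000 / 0.60 = 43170 s = 11.99 h.
Half-life 11.8 h → k = ln 2 / 11.8 = 0.05874 h⁻¹ = 1.410 d⁻¹.
First-order decay: C = 101.0·exp(−k·t) = 101.0·0.4944 = 49.93 mg/L.

49.9 mg/L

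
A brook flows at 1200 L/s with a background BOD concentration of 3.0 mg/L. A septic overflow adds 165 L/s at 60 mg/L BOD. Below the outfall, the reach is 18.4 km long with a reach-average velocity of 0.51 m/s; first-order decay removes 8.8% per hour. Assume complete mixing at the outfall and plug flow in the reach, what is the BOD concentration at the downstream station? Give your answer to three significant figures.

3.93 mg/L

Mass balance: C = (1200·3.000 + 165.0·60.00) / 1365 = 13500/1365 = 9.890 mg/L.
Travel time t = 18.4·1000 / 0.51 = 36080 s = 10.02 h.
8.8%/h lost → k = −ln(1 − 0.088) = 0.09212 h⁻¹.
Applying C = C₀e^(−kt): 9.890 × 0.3973 = 3.929 mg/L.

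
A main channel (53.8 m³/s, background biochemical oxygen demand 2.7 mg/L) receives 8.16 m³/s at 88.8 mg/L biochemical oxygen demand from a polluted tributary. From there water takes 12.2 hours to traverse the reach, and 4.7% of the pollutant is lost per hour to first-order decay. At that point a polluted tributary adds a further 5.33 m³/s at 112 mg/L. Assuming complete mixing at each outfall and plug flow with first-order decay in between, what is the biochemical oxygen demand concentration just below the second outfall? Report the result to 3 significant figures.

16.1 mg/L

Flow-weighted average: C = (53.80·2.700 + 8.160·88.80) / 61.96 = 869.9/61.96 = 14.04 mg/L; combined flow 61.96 m³/s.
4.7%/h lost → k = −ln(1 − 0.047) = 0.04814 h⁻¹.
After decay, C = 14.04 × e^(−kt) = 14.04 × 0.5558 = 7.803 mg/L.
Second outfall: C = (61.96·7.803 + 5.330·112.0)/67.29 = 16.06 mg/L.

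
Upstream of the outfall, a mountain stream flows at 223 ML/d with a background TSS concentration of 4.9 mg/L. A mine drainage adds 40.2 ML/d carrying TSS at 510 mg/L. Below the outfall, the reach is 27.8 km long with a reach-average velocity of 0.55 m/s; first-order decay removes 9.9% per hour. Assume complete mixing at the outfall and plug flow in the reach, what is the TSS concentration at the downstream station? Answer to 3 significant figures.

19.0 mg/L

Mass balance: C = (223.0·4.900 + 40.20·510.0) / 263.2 = 21590/263.2 = 82.05 mg/L.
Travel time t = 27.8·1000 / 0.55 = 50550 s = 14.04 h.
9.9%/h lost → k = −ln(1 − 0.099) = 0.1043 h⁻¹.
Decay over the reach: 82.05·exp(−kt) = 82.05·0.2314 = 18.98 mg/L.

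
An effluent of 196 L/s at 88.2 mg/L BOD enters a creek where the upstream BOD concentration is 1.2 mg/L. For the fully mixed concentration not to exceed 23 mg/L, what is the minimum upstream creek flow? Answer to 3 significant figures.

586 L/s

Set C_mix = 23: (Q·1.200 + 196.0·88.20) / (Q + 196.0) = 23
→ Q = 196.0·(88.20 − 23)/(23 − 1.200) = 586.2 L/s.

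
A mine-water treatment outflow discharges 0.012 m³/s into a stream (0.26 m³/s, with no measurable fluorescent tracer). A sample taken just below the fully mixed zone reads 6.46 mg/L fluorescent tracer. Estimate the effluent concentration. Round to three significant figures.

146 mg/L

Mass balance: 0.2600·0 + 0.01200·Cₑ = 0.2720·6.460
→ Cₑ = (0.2720·6.460 − 0.2600·0) / 0.01200 = 146.4 mg/L.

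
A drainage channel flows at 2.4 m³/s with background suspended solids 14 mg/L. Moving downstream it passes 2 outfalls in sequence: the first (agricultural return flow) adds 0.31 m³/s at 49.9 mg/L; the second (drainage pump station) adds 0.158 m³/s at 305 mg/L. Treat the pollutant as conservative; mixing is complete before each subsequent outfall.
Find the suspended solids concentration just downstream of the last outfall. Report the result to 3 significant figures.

Below outfall 1: Q → 2.710 m³/s, C = (2.400·14.00 + 0.3100·49.90)/2.710 = 18.11 mg/L.
Below outfall 2: Q → 2.868 m³/s, C = (2.710·18.11 + 0.1580·305.0)/2.868 = 33.91 mg/L.

33.9 mg/L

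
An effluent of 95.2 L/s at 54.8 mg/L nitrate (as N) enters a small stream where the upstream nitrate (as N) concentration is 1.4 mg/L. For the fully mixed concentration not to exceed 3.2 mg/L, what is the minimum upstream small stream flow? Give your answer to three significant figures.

Set C_mix = 3.2: (Q·1.400 + 95.20·54.80) / (Q + 95.20) = 3.2
→ Q = 95.20·(54.80 − 3.2)/(3.2 − 1.400) = 2729 L/s.

2730 L/s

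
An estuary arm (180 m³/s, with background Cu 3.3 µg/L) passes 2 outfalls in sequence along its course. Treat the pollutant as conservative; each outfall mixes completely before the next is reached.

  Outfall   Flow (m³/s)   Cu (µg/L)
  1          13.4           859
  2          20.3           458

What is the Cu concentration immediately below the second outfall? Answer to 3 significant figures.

After outfall 1: Q = 180.0 + 13.40 = 193.4 m³/s; C = (180.0·3.300 + 13.40·859.0)/193.4 = 62.59 µg/L.
After outfall 2: Q = 193.4 + 20.30 = 213.7 m³/s; C = (193.4·62.59 + 20.30·458.0)/213.7 = 100.1 µg/L.

100 µg/L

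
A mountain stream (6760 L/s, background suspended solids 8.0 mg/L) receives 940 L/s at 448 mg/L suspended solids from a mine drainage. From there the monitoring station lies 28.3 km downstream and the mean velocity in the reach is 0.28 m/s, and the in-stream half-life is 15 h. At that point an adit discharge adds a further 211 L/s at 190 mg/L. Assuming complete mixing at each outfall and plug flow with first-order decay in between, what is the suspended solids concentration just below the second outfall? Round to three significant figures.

Mass balance: C = (6760·8.000 + 940.0·448.0) / 7700 = 475200/7700 = 61.71 mg/L; combined flow 7700 L/s.
Travel time t = 28.3·1000 / 0.28 = 101100 s = 28.08 h.
Half-life 15 h → k = ln 2 / 15 = 0.04621 h⁻¹ = 1.109 d⁻¹.
First-order decay: C = 61.71·exp(−k·t) = 61.71·0.2733 = 16.86 mg/L.
At the second outfall, C = (7700·16.86 + 211.0·190.0) / (7700 + 211.0) = 21.48 mg/L.

21.5 mg/L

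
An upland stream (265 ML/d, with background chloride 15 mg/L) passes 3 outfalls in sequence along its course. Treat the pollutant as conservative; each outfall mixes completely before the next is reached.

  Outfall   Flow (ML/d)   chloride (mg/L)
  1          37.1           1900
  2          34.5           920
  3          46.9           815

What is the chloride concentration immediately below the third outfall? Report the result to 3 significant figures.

Below outfall 1: Q → 302.1 ML/d, C = (265.0·15.00 + 37.10·1900)/302.1 = 246.5 mg/L.
Below outfall 2: Q → 336.6 ML/d, C = (302.1·246.5 + 34.50·920.0)/336.6 = 315.5 mg/L.
Below outfall 3: Q → 383.5 ML/d, C = (336.6·315.5 + 46.90·815.0)/383.5 = 376.6 mg/L.

377 mg/L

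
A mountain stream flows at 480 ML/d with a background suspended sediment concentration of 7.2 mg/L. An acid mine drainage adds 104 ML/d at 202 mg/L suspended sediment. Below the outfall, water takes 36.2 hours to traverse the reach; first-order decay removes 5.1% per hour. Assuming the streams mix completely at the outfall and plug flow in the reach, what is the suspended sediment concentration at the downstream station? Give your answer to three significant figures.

6.30 mg/L

Mixed concentration C = ΣQC/ΣQ = (480.0·7.200 + 104.0·202.0) / 584.0 = 24460/584.0 = 41.89 mg/L.
5.1%/h lost → k = −ln(1 − 0.051) = 0.05235 h⁻¹.
First-order decay: C = 41.89·exp(−k·t) = 41.89·0.1503 = 6.297 mg/L.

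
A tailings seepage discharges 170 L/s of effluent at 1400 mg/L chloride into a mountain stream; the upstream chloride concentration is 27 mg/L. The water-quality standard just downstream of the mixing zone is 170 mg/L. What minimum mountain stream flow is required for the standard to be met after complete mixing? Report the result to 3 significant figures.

1460 L/s

Set C_mix = 170: (Q·27.00 + 170.0·1400) / (Q + 170.0) = 170
→ Q = 170.0·(1400 − 170)/(170 − 27.00) = 1462 L/s.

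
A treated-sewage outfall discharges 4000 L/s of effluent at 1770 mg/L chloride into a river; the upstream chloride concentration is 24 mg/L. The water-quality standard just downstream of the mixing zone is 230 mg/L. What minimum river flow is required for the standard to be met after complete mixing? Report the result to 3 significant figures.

29900 L/s

Set C_mix = 230: (Q·24.00 + 4000·1770) / (Q + 4000) = 230
→ Q = 4000·(1770 − 230)/(230 − 24.00) = 29900 L/s.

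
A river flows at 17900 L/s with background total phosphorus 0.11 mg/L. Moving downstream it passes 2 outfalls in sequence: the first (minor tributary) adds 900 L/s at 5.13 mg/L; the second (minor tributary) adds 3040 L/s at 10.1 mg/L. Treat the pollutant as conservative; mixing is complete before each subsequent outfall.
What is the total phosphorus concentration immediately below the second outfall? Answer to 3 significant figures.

1.71 mg/L

After outfall 1: Q = 17900 + 900.0 = 18800 L/s; C = (17900·0.1100 + 900.0·5.130)/18800 = 0.3503 mg/L.
After outfall 2: Q = 18800 + 3040 = 21840 L/s; C = (18800·0.3503 + 3040·10.10)/21840 = 1.707 mg/L.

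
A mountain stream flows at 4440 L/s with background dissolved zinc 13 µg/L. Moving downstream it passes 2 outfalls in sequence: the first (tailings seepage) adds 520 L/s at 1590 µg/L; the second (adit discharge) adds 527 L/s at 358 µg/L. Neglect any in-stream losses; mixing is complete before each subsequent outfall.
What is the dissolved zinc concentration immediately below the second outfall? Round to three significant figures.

196 µg/L

After outfall 1: Q = 4440 + 520.0 = 4960 L/s; C = (4440·13.00 + 520.0·1590)/4960 = 178.3 µg/L.
After outfall 2: Q = 4960 + 527.0 = 5487 L/s; C = (4960·178.3 + 527.0·358.0)/5487 = 195.6 µg/L.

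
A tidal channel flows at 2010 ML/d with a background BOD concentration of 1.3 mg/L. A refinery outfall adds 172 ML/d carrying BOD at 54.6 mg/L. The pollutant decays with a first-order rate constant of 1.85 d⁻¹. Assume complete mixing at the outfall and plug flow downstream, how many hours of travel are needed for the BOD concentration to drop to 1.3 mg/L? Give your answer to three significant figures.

Mass balance: C = (2010·1.300 + 172.0·54.60) / 2182 = 12000/2182 = 5.501 mg/L.
5.501·exp(−k·t) = 1.3 → t = ln(5.501/1.3)/k = 67380 s = 18.72 h.

18.7 h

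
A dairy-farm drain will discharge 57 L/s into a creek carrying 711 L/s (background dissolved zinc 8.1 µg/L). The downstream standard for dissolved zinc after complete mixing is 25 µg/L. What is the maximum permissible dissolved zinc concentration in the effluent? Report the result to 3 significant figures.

At the limit, (Qr·Cr + Qe·Cₑ)/(Qr + Qe) = 25:
Cₑ = (768.0·25 − 711.0·8.100) / 57.00 = 235.8 µg/L.

236 µg/L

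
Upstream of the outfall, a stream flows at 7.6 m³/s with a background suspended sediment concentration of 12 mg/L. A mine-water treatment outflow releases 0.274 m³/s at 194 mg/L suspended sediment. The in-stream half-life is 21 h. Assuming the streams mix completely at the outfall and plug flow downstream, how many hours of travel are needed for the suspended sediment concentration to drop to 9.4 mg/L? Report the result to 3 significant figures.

20.2 h

Mass balance: C = (7.600·12.00 + 0.2740·194.0) / 7.874 = 144.4/7.874 = 18.33 mg/L.
Half-life 21 h → k = ln 2 / 21 = 0.03301 h⁻¹ = 0.7922 d⁻¹.
18.33·exp(−k·t) = 9.4 → t = ln(18.33/9.4)/k = 72860 s = 20.24 h.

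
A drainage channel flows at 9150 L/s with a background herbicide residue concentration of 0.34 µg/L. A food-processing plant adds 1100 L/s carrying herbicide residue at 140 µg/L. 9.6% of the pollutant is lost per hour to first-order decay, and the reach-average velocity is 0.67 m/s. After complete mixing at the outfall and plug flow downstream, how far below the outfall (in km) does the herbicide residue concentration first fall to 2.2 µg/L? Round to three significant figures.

Conservation of mass: C = (9150·0.3400 + 1100·140.0) / 10250 = 157100/10250 = 15.33 µg/L.
9.6%/h lost → k = −ln(1 − 0.096) = 0.1009 h⁻¹.
Set 15.33·exp(−k·t) = 2.2 → t = ln(15.33/2.2)/k = 69240 s = 19.23 h.
Distance = v·t = 0.67·69240 = 46390 m = 46.39 km.

46.4 km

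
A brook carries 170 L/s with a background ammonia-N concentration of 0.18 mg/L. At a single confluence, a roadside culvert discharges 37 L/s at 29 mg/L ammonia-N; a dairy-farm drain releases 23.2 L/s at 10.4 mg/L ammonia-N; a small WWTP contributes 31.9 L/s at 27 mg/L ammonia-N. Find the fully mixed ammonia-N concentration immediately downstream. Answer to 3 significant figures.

After mixing, C = (170.0·0.1800 + 37.00·29.00 + 23.20·10.40 + 31.90·27.00) / 262.1 = 2206/262.1 = 8.417 mg/L.

8.42 mg/L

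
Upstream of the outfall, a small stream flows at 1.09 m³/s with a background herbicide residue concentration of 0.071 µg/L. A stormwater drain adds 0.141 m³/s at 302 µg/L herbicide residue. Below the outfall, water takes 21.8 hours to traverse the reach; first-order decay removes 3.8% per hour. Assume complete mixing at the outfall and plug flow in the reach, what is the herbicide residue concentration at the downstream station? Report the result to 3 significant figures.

14.9 µg/L

After mixing, C = (1.090·0.07100 + 0.1410·302.0) / 1.231 = 42.66/1.231 = 34.65 µg/L.
3.8%/h lost → k = −ln(1 − 0.038) = 0.03874 h⁻¹.
Decay over the reach: 34.65·exp(−kt) = 34.65·0.4298 = 14.89 µg/L.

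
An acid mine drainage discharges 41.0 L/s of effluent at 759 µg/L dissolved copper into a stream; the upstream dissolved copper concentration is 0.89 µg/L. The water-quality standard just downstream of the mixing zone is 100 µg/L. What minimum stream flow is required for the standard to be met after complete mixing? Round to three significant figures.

273 L/s

Set C_mix = 100: (Q·0.8900 + 41.00·759.0) / (Q + 41.00) = 100
→ Q = 41.00·(759.0 − 100)/(100 − 0.8900) = 272.6 L/s.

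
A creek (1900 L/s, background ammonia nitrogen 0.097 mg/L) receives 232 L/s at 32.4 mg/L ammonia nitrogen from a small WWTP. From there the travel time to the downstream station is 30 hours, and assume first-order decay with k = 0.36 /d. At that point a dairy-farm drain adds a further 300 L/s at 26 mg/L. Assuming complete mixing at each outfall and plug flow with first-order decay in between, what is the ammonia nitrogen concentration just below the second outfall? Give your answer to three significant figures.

Mass balance: C = (1900·0.09700 + 232.0·32.40) / 2132 = 7701/2132 = 3.612 mg/L; combined flow 2132 L/s.
Decay over the reach: 3.612·exp(−kt) = 3.612·0.6376 = 2.303 mg/L.
At the second outfall, C = (2132·2.303 + 300.0·26.00) / (2132 + 300.0) = 5.226 mg/L.

5.23 mg/L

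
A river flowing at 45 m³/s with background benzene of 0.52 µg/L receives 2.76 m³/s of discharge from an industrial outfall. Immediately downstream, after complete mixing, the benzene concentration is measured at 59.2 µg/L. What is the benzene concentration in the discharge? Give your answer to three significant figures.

1020 µg/L

Mass balance: 45.00·0.5200 + 2.760·Cₑ = 47.76·59.20
→ Cₑ = (47.76·59.20 − 45.00·0.5200) / 2.760 = 1016 µg/L.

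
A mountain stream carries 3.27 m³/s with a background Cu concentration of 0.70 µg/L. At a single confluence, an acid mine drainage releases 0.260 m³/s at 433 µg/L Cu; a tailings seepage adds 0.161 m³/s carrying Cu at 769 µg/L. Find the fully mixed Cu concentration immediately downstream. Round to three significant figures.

After mixing, C = (3.270·0.7000 + 0.2600·433.0 + 0.1610·769.0) / 3.691 = 238.7/3.691 = 64.66 µg/L.

64.7 µg/L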